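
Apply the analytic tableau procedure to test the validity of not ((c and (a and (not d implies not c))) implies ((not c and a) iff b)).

Not valid

Assume the negation and expand:
Initial set: {not not ((c and (a and (not d implies not c))) implies ((not c and a) iff b))}.
not not ((c and (a and (not d implies not c))) implies ((not c and a) iff b)): β-rule — branch into not (c and (a and (not d implies not c)))  //  ((not c and a) iff b).
  branch 1 (add not (c and (a and (not d implies not c)))):
    not (c and (a and (not d implies not c))): β-rule — branch into not c  //  not (a and (not d implies not c)).
      branch 1.1 (add not c):
        ○ open, literals {c=false}.
      branch 1.2 (add not (a and (not d implies not c))):
        not (a and (not d implies not c)): β-rule — branch into not a  //  not (not d implies not c).
          branch 1.2.1 (add not a):
            ○ open, literals {a=false}.
          branch 1.2.2 (add not (not d implies not c)):
            not (not d implies not c): α-rule — add not d, not not c.
            ○ open, literals {c=true, d=false}.
  branch 2 (add ((not c and a) iff b)):
    ((not c and a) iff b): β-rule — branch into (not c and a), b  //  not (not c and a), not b.
      branch 2.1 (add (not c and a), b):
        (not c and a): α-rule — add not c, a.
        ○ open, literals {a=true, b=true, c=false}.
      branch 2.2 (add not (not c and a), not b):
        not (not c and a): β-rule — branch into not not c  //  not a.
          branch 2.2.1 (add not not c):
            ○ open, literals {b=false, c=true}.
          branch 2.2.2 (add not a):
            ○ open, literals {a=false, b=false}.
0 branches closed, 6 open.
An open branch gives a countermodel: c=false (unmentioned atoms arbitrary); under it the original formula is false.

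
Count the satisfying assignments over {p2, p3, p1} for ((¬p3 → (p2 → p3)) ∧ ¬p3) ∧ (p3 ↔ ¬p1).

Initial set: {(((¬p3 → (p2 → p3)) ∧ ¬p3) ∧ (p3 ↔ ¬p1))}.
(((¬p3 → (p2 → p3)) ∧ ¬p3) ∧ (p3 ↔ ¬p1)): α-rule — add ((¬p3 → (p2 → p3)) ∧ ¬p3), (p3 ↔ ¬p1).
((¬p3 → (p2 → p3)) ∧ ¬p3): α-rule — add (¬p3 → (p2 → p3)), ¬p3.
(p3 ↔ ¬p1): β-rule — branch into p3, ¬p1  //  ¬p3, ¬¬p1.
  branch 1 (add p3, ¬p1):
    × closes — contains both p3 and ¬p3.
  branch 2 (add ¬p3, ¬¬p1):
    (¬p3 → (p2 → p3)): β-rule — branch into ¬¬p3  //  (p2 → p3).
      branch 2.1 (add ¬¬p3):
        × closes — contains both p3 and ¬p3.
      branch 2.2 (add (p2 → p3)):
        (p2 → p3): β-rule — branch into ¬p2  //  p3.
          branch 2.2.1 (add ¬p2):
            ○ open, literals {p1=true, p2=false, p3=false}.
          branch 2.2.2 (add p3):
            × closes — contains both p3 and ¬p3.
3 branches closed, 1 open.
Each open branch fixes some atoms; the unmentioned ones are free. Counting distinct full assignments: branch {p1=true, p2=false, p3=false} (none free) contributes 1 new. Total: 1.

1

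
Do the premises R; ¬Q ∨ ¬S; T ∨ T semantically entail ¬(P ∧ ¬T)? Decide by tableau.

Initial set: {T R; T (¬Q ∨ ¬S); T (T ∨ T); F ¬(P ∧ ¬T)}.
F ¬(P ∧ ¬T): α-rule — add T P, T ¬T.
T (¬Q ∨ ¬S): β-rule — branch into T ¬Q  //  T ¬S.
  branch 1 (add T ¬Q):
    T (T ∨ T): β-rule — branch into T T  //  T T.
      branch 1.1 (add T T):
        × closes — contains both T and ¬T.
      branch 1.2 (add T T):
        × closes — contains both T and ¬T.
  branch 2 (add T ¬S):
    T (T ∨ T): β-rule — branch into T T  //  T T.
      branch 2.1 (add T T):
        × closes — contains both T and ¬T.
      branch 2.2 (add T T):
        × closes — contains both T and ¬T.
All 4 branches close.
Every branch closed, so the premises entail the conclusion.

Yes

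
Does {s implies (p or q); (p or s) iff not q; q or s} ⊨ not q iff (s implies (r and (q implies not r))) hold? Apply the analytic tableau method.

No

Initial set: {T (s implies (p or q)); T ((p or s) iff not q); T (q or s); F (not q iff (s implies (r and (q implies not r))))}.
T (s implies (p or q)): β-rule — branch into F s  //  T (p or q).
  branch 1 (add F s):
    T ((p or s) iff not q): β-rule — branch into T (p or s), T not q  //  F (p or s), F not q.
      branch 1.1 (add T (p or s), T not q):
        T (q or s): β-rule — branch into T q  //  T s.
          branch 1.1.1 (add T q):
            × closes — contains both q and not q.
          branch 1.1.2 (add T s):
            × closes — contains both s and not s.
      branch 1.2 (add F (p or s), F not q):
        F (p or s): α-rule — add F p, F s.
        T (q or s): β-rule — branch into T q  //  T s.
          branch 1.2.1 (add T q):
            F (not q iff (s implies (r and (q implies not r)))): β-rule — branch into T not q, F (s implies (r and (q implies not r)))  //  F not q, T (s implies (r and (q implies not r))).
              branch 1.2.1.1 (add T not q, F (s implies (r and (q implies not r)))):
                × closes — contains both q and not q.
              branch 1.2.1.2 (add F not q, T (s implies (r and (q implies not r)))):
                T (s implies (r and (q implies not r))): β-rule — branch into F s  //  T (r and (q implies not r)).
                  branch 1.2.1.2.1 (add F s):
                    ○ open, literals {p=0, q=1, s=0}.
                  branch 1.2.1.2.2 (add T (r and (q implies not r))):
                    T (r and (q implies not r)): α-rule — add T r, T (q implies not r).
                    T (q implies not r): β-rule — branch into F q  //  T not r.
                      branch 1.2.1.2.2.1 (add F q):
                        × closes — contains both q and not q.
                      branch 1.2.1.2.2.2 (add T not r):
                        × closes — contains both r and not r.
          branch 1.2.2 (add T s):
            × closes — contains both s and not s.
  branch 2 (add T (p or q)):
    T ((p or s) iff not q): β-rule — branch into T (p or s), T not q  //  F (p or s), F not q.
      branch 2.1 (add T (p or s), T not q):
        T (q or s): β-rule — branch into T q  //  T s.
          branch 2.1.1 (add T q):
            × closes — contains both q and not q.
          branch 2.1.2 (add T s):
            F (not q iff (s implies (r and (q implies not r)))): β-rule — branch into T not q, F (s implies (r and (q implies not r)))  //  F not q, T (s implies (r and (q implies not r))).
              branch 2.1.2.1 (add T not q, F (s implies (r and (q implies not r)))):
                F (s implies (r and (q implies not r))): α-rule — add T s, F (r and (q implies not r)).
                T (p or q): β-rule — branch into T p  //  T q.
                  branch 2.1.2.1.1 (add T p):
                    T (p or s): β-rule — branch into T p  //  T s.
                      branch 2.1.2.1.1.1 (add T p):
                        F (r and (q implies not r)): β-rule — branch into F r  //  F (q implies not r).
                          branch 2.1.2.1.1.1.1 (add F r):
                            ○ open, literals {p=1, q=0, r=0, s=1}.
                          branch 2.1.2.1.1.1.2 (add F (q implies not r)):
                            F (q implies not r): α-rule — add T q, F not r.
                            × closes — contains both q and not q.
                      branch 2.1.2.1.1.2 (add T s):
                        F (r and (q implies not r)): β-rule — branch into F r  //  F (q implies not r).
                          branch 2.1.2.1.1.2.1 (add F r):
                            ○ open, literals {p=1, q=0, r=0, s=1}.
                          branch 2.1.2.1.1.2.2 (add F (q implies not r)):
                            F (q implies not r): α-rule — add T q, F not r.
                            × closes — contains both q and not q.
                  branch 2.1.2.1.2 (add T q):
                    × closes — contains both q and not q.
              branch 2.1.2.2 (add F not q, T (s implies (r and (q implies not r)))):
                × closes — contains both q and not q.
      branch 2.2 (add F (p or s), F not q):
        F (p or s): α-rule — add F p, F s.
        T (q or s): β-rule — branch into T q  //  T s.
          branch 2.2.1 (add T q):
            F (not q iff (s implies (r and (q implies not r)))): β-rule — branch into T not q, F (s implies (r and (q implies not r)))  //  F not q, T (s implies (r and (q implies not r))).
              branch 2.2.1.1 (add T not q, F (s implies (r and (q implies not r)))):
                × closes — contains both q and not q.
              branch 2.2.1.2 (add F not q, T (s implies (r and (q implies not r)))):
                T (p or q): β-rule — branch into T p  //  T q.
                  branch 2.2.1.2.1 (add T p):
                    × closes — contains both p and not p.
                  branch 2.2.1.2.2 (add T q):
                    T (s implies (r and (q implies not r))): β-rule — branch into F s  //  T (r and (q implies not r)).
                      branch 2.2.1.2.2.1 (add F s):
                        ○ open, literals {p=0, q=1, s=0}.
                      branch 2.2.1.2.2.2 (add T (r and (q implies not r))):
                        T (r and (q implies not r)): α-rule — add T r, T (q implies not r).
                        T (q implies not r): β-rule — branch into F q  //  T not r.
                          branch 2.2.1.2.2.2.1 (add F q):
                            × closes — contains both q and not q.
                          branch 2.2.1.2.2.2.2 (add T not r):
                            × closes — contains both r and not r.
          branch 2.2.2 (add T s):
            × closes — contains both s and not s.
16 branches closed, 4 open.
An open branch gives a countermodel: p=0, q=1, s=0 (unmentioned atoms arbitrary); the premises hold there but the conclusion fails.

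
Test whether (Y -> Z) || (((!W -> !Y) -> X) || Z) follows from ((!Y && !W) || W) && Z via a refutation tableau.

Initial set: {T (((!Y && !W) || W) && Z); F ((Y -> Z) || (((!W -> !Y) -> X) || Z))}.
T (((!Y && !W) || W) && Z): α-rule — add T ((!Y && !W) || W), T Z.
F ((Y -> Z) || (((!W -> !Y) -> X) || Z)): α-rule — add F (Y -> Z), F (((!W -> !Y) -> X) || Z).
F (Y -> Z): α-rule — add T Y, F Z.
× closes — contains both Z and !Z.
All 1 branch closes.
Every branch closed, so the premises entail the conclusion.

Yes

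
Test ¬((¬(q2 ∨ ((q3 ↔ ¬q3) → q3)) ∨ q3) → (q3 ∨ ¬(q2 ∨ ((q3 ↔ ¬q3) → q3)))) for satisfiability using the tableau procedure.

Initial set: {T ¬((¬(q2 ∨ ((q3 ↔ ¬q3) → q3)) ∨ q3) → (q3 ∨ ¬(q2 ∨ ((q3 ↔ ¬q3) → q3))))}.
T ¬((¬(q2 ∨ ((q3 ↔ ¬q3) → q3)) ∨ q3) → (q3 ∨ ¬(q2 ∨ ((q3 ↔ ¬q3) → q3)))): α-rule — add T (¬(q2 ∨ ((q3 ↔ ¬q3) → q3)) ∨ q3), F (q3 ∨ ¬(q2 ∨ ((q3 ↔ ¬q3) → q3))).
F (q3 ∨ ¬(q2 ∨ ((q3 ↔ ¬q3) → q3))): α-rule — add F q3, F ¬(q2 ∨ ((q3 ↔ ¬q3) → q3)).
T (¬(q2 ∨ ((q3 ↔ ¬q3) → q3)) ∨ q3): β-rule — branch into T ¬(q2 ∨ ((q3 ↔ ¬q3) → q3))  //  T q3.
  branch 1 (add T ¬(q2 ∨ ((q3 ↔ ¬q3) → q3))):
    T ¬(q2 ∨ ((q3 ↔ ¬q3) → q3)): α-rule — add F q2, F ((q3 ↔ ¬q3) → q3).
    F ((q3 ↔ ¬q3) → q3): α-rule — add T (q3 ↔ ¬q3), F q3.
    F ¬(q2 ∨ ((q3 ↔ ¬q3) → q3)): β-rule — branch into T q2  //  T ((q3 ↔ ¬q3) → q3).
      branch 1.1 (add T q2):
        × closes — contains both q2 and ¬q2.
      branch 1.2 (add T ((q3 ↔ ¬q3) → q3)):
        T (q3 ↔ ¬q3): β-rule — branch into T q3, T ¬q3  //  F q3, F ¬q3.
          branch 1.2.1 (add T q3, T ¬q3):
            × closes — contains both q3 and ¬q3.
          branch 1.2.2 (add F q3, F ¬q3):
            × closes — contains both q3 and ¬q3.
  branch 2 (add T q3):
    × closes — contains both q3 and ¬q3.
All 4 branches close.
Every branch closed; the formula is unsatisfiable.

Unsatisfiable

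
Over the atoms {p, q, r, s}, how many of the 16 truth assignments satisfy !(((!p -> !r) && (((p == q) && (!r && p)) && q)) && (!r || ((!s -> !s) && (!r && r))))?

14

Initial set: {!(((!p -> !r) && (((p == q) && (!r && p)) && q)) && (!r || ((!s -> !s) && (!r && r))))}.
!(((!p -> !r) && (((p == q) && (!r && p)) && q)) && (!r || ((!s -> !s) && (!r && r)))): β-rule — branch into !((!p -> !r) && (((p == q) && (!r && p)) && q))  //  !(!r || ((!s -> !s) && (!r && r))).
  branch 1 (add !((!p -> !r) && (((p == q) && (!r && p)) && q))):
    !((!p -> !r) && (((p == q) && (!r && p)) && q)): β-rule — branch into !(!p -> !r)  //  !(((p == q) && (!r && p)) && q).
      branch 1.1 (add !(!p -> !r)):
        !(!p -> !r): α-rule — add !p, !!r.
        ○ open, literals {p=F, r=T}.
      branch 1.2 (add !(((p == q) && (!r && p)) && q)):
        !(((p == q) && (!r && p)) && q): β-rule — branch into !((p == q) && (!r && p))  //  !q.
          branch 1.2.1 (add !((p == q) && (!r && p))):
            !((p == q) && (!r && p)): β-rule — branch into !(p == q)  //  !(!r && p).
              branch 1.2.1.1 (add !(p == q)):
                !(p == q): β-rule — branch into p, !q  //  !p, q.
                  branch 1.2.1.1.1 (add p, !q):
                    ○ open, literals {p=T, q=F}.
                  branch 1.2.1.1.2 (add !p, q):
                    ○ open, literals {p=F, q=T}.
              branch 1.2.1.2 (add !(!r && p)):
                !(!r && p): β-rule — branch into !!r  //  !p.
                  branch 1.2.1.2.1 (add !!r):
                    ○ open, literals {r=T}.
                  branch 1.2.1.2.2 (add !p):
                    ○ open, literals {p=F}.
          branch 1.2.2 (add !q):
            ○ open, literals {q=F}.
  branch 2 (add !(!r || ((!s -> !s) && (!r && r)))):
    !(!r || ((!s -> !s) && (!r && r))): α-rule — add !!r, !((!s -> !s) && (!r && r)).
    !((!s -> !s) && (!r && r)): β-rule — branch into !(!s -> !s)  //  !(!r && r).
      branch 2.1 (add !(!s -> !s)):
        !(!s -> !s): α-rule — add !s, !!s.
        × closes — contains both s and !s.
      branch 2.2 (add !(!r && r)):
        !(!r && r): β-rule — branch into !!r  //  !r.
          branch 2.2.1 (add !!r):
            ○ open, literals {r=T}.
          branch 2.2.2 (add !r):
            × closes — contains both r and !r.
2 branches closed, 7 open.
Each open branch fixes some atoms; the unmentioned ones are free. Counting distinct full assignments: branch {p=F, r=T} (q, s) contributes 4 new; branch {p=T, q=F} (r, s) contributes 4 new; branch {p=F, q=T} (r, s) contributes 2 new; branch {r=T} (p, q, s) contributes 2 new; branch {p=F} (q, r, s) contributes 2 new; branch {q=F} (p, r, s) contributes 0 new; branch {r=T} (p, q, s) contributes 0 new. Total: 14.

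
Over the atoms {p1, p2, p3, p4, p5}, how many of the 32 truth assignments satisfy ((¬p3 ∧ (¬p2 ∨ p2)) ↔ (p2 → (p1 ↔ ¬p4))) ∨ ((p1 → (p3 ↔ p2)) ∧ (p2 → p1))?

22

Initial set: {(((¬p3 ∧ (¬p2 ∨ p2)) ↔ (p2 → (p1 ↔ ¬p4))) ∨ ((p1 → (p3 ↔ p2)) ∧ (p2 → p1)))}.
(((¬p3 ∧ (¬p2 ∨ p2)) ↔ (p2 → (p1 ↔ ¬p4))) ∨ ((p1 → (p3 ↔ p2)) ∧ (p2 → p1))): β-rule — branch into ((¬p3 ∧ (¬p2 ∨ p2)) ↔ (p2 → (p1 ↔ ¬p4)))  //  ((p1 → (p3 ↔ p2)) ∧ (p2 → p1)).
  branch 1 (add ((¬p3 ∧ (¬p2 ∨ p2)) ↔ (p2 → (p1 ↔ ¬p4)))):
    ((¬p3 ∧ (¬p2 ∨ p2)) ↔ (p2 → (p1 ↔ ¬p4))): β-rule — branch into (¬p3 ∧ (¬p2 ∨ p2)), (p2 → (p1 ↔ ¬p4))  //  ¬(¬p3 ∧ (¬p2 ∨ p2)), ¬(p2 → (p1 ↔ ¬p4)).
      branch 1.1 (add (¬p3 ∧ (¬p2 ∨ p2)), (p2 → (p1 ↔ ¬p4))):
        (¬p3 ∧ (¬p2 ∨ p2)): α-rule — add ¬p3, (¬p2 ∨ p2).
        (p2 → (p1 ↔ ¬p4)): β-rule — branch into ¬p2  //  (p1 ↔ ¬p4).
          branch 1.1.1 (add ¬p2):
            (¬p2 ∨ p2): β-rule — branch into ¬p2  //  p2.
              branch 1.1.1.1 (add ¬p2):
                ○ open, literals {p2=F, p3=F}.
              branch 1.1.1.2 (add p2):
                × closes — contains both p2 and ¬p2.
          branch 1.1.2 (add (p1 ↔ ¬p4)):
            (¬p2 ∨ p2): β-rule — branch into ¬p2  //  p2.
              branch 1.1.2.1 (add ¬p2):
                (p1 ↔ ¬p4): β-rule — branch into p1, ¬p4  //  ¬p1, ¬¬p4.
                  branch 1.1.2.1.1 (add p1, ¬p4):
                    ○ open, literals {p1=T, p2=F, p3=F, p4=F}.
                  branch 1.1.2.1.2 (add ¬p1, ¬¬p4):
                    ○ open, literals {p1=F, p2=F, p3=F, p4=T}.
              branch 1.1.2.2 (add p2):
                (p1 ↔ ¬p4): β-rule — branch into p1, ¬p4  //  ¬p1, ¬¬p4.
                  branch 1.1.2.2.1 (add p1, ¬p4):
                    ○ open, literals {p1=T, p2=T, p3=F, p4=F}.
                  branch 1.1.2.2.2 (add ¬p1, ¬¬p4):
                    ○ open, literals {p1=F, p2=T, p3=F, p4=T}.
      branch 1.2 (add ¬(¬p3 ∧ (¬p2 ∨ p2)), ¬(p2 → (p1 ↔ ¬p4))):
        ¬(p2 → (p1 ↔ ¬p4)): α-rule — add p2, ¬(p1 ↔ ¬p4).
        ¬(¬p3 ∧ (¬p2 ∨ p2)): β-rule — branch into ¬¬p3  //  ¬(¬p2 ∨ p2).
          branch 1.2.1 (add ¬¬p3):
            ¬(p1 ↔ ¬p4): β-rule — branch into p1, ¬¬p4  //  ¬p1, ¬p4.
              branch 1.2.1.1 (add p1, ¬¬p4):
                ○ open, literals {p1=T, p2=T, p3=T, p4=T}.
              branch 1.2.1.2 (add ¬p1, ¬p4):
                ○ open, literals {p1=F, p2=T, p3=T, p4=F}.
          branch 1.2.2 (add ¬(¬p2 ∨ p2)):
            ¬(¬p2 ∨ p2): α-rule — add ¬¬p2, ¬p2.
            × closes — contains both p2 and ¬p2.
  branch 2 (add ((p1 → (p3 ↔ p2)) ∧ (p2 → p1))):
    ((p1 → (p3 ↔ p2)) ∧ (p2 → p1)): α-rule — add (p1 → (p3 ↔ p2)), (p2 → p1).
    (p1 → (p3 ↔ p2)): β-rule — branch into ¬p1  //  (p3 ↔ p2).
      branch 2.1 (add ¬p1):
        (p2 → p1): β-rule — branch into ¬p2  //  p1.
          branch 2.1.1 (add ¬p2):
            ○ open, literals {p1=F, p2=F}.
          branch 2.1.2 (add p1):
            × closes — contains both p1 and ¬p1.
      branch 2.2 (add (p3 ↔ p2)):
        (p2 → p1): β-rule — branch into ¬p2  //  p1.
          branch 2.2.1 (add ¬p2):
            (p3 ↔ p2): β-rule — branch into p3, p2  //  ¬p3, ¬p2.
              branch 2.2.1.1 (add p3, p2):
                × closes — contains both p2 and ¬p2.
              branch 2.2.1.2 (add ¬p3, ¬p2):
                ○ open, literals {p2=F, p3=F}.
          branch 2.2.2 (add p1):
            (p3 ↔ p2): β-rule — branch into p3, p2  //  ¬p3, ¬p2.
              branch 2.2.2.1 (add p3, p2):
                ○ open, literals {p1=T, p2=T, p3=T}.
              branch 2.2.2.2 (add ¬p3, ¬p2):
                ○ open, literals {p1=T, p2=F, p3=F}.
4 branches closed, 11 open.
Each open branch fixes some atoms; the unmentioned ones are free. Counting distinct full assignments: branch {p2=F, p3=F} (p1, p4, p5) contributes 8 new; branch {p1=T, p2=F, p3=F, p4=F} (p5) contributes 0 new; branch {p1=F, p2=F, p3=F, p4=T} (p5) contributes 0 new; branch {p1=T, p2=T, p3=F, p4=F} (p5) contributes 2 new; branch {p1=F, p2=T, p3=F, p4=T} (p5) contributes 2 new; branch {p1=T, p2=T, p3=T, p4=T} (p5) contributes 2 new; branch {p1=F, p2=T, p3=T, p4=F} (p5) contributes 2 new; branch {p1=F, p2=F} (p3, p4, p5) contributes 4 new; branch {p2=F, p3=F} (p1, p4, p5) contributes 0 new; branch {p1=T, p2=T, p3=T} (p4, p5) contributes 2 new; branch {p1=T, p2=F, p3=F} (p4, p5) contributes 0 new. Total: 22.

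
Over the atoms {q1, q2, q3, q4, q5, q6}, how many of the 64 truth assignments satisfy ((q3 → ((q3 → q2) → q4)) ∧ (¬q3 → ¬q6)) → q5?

Initial set: {(((q3 → ((q3 → q2) → q4)) ∧ (¬q3 → ¬q6)) → q5)}.
(((q3 → ((q3 → q2) → q4)) ∧ (¬q3 → ¬q6)) → q5): β-rule — branch into ¬((q3 → ((q3 → q2) → q4)) ∧ (¬q3 → ¬q6))  //  q5.
  branch 1 (add ¬((q3 → ((q3 → q2) → q4)) ∧ (¬q3 → ¬q6))):
    ¬((q3 → ((q3 → q2) → q4)) ∧ (¬q3 → ¬q6)): β-rule — branch into ¬(q3 → ((q3 → q2) → q4))  //  ¬(¬q3 → ¬q6).
      branch 1.1 (add ¬(q3 → ((q3 → q2) → q4))):
        ¬(q3 → ((q3 → q2) → q4)): α-rule — add q3, ¬((q3 → q2) → q4).
        ¬((q3 → q2) → q4): α-rule — add (q3 → q2), ¬q4.
        (q3 → q2): β-rule — branch into ¬q3  //  q2.
          branch 1.1.1 (add ¬q3):
            × closes — contains both q3 and ¬q3.
          branch 1.1.2 (add q2):
            ○ open, literals {q2=T, q3=T, q4=F}.
      branch 1.2 (add ¬(¬q3 → ¬q6)):
        ¬(¬q3 → ¬q6): α-rule — add ¬q3, ¬¬q6.
        ○ open, literals {q3=F, q6=T}.
  branch 2 (add q5):
    ○ open, literals {q5=T}.
1 branch closed, 3 open.
Each open branch fixes some atoms; the unmentioned ones are free. Counting distinct full assignments: branch {q2=T, q3=T, q4=F} (q1, q5, q6) contributes 8 new; branch {q3=F, q6=T} (q1, q2, q4, q5) contributes 16 new; branch {q5=T} (q1, q2, q3, q4, q6) contributes 20 new. Total: 44.

44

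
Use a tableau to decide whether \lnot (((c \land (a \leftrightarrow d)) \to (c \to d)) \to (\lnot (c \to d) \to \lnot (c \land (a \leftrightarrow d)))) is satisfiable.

Unsatisfiable

Initial set: {T \lnot (((c \land (a \leftrightarrow d)) \to (c \to d)) \to (\lnot (c \to d) \to \lnot (c \land (a \leftrightarrow d))))}.
T \lnot (((c \land (a \leftrightarrow d)) \to (c \to d)) \to (\lnot (c \to d) \to \lnot (c \land (a \leftrightarrow d)))): α-rule — add T ((c \land (a \leftrightarrow d)) \to (c \to d)), F (\lnot (c \to d) \to \lnot (c \land (a \leftrightarrow d))).
F (\lnot (c \to d) \to \lnot (c \land (a \leftrightarrow d))): α-rule — add T \lnot (c \to d), F \lnot (c \land (a \leftrightarrow d)).
T \lnot (c \to d): α-rule — add T c, F d.
F \lnot (c \land (a \leftrightarrow d)): α-rule — add T c, T (a \leftrightarrow d).
T ((c \land (a \leftrightarrow d)) \to (c \to d)): β-rule — branch into F (c \land (a \leftrightarrow d))  //  T (c \to d).
  branch 1 (add F (c \land (a \leftrightarrow d))):
    T (a \leftrightarrow d): β-rule — branch into T a, T d  //  F a, F d.
      branch 1.1 (add T a, T d):
        × closes — contains both d and \lnot d.
      branch 1.2 (add F a, F d):
        F (c \land (a \leftrightarrow d)): β-rule — branch into F c  //  F (a \leftrightarrow d).
          branch 1.2.1 (add F c):
            × closes — contains both c and \lnot c.
          branch 1.2.2 (add F (a \leftrightarrow d)):
            F (a \leftrightarrow d): β-rule — branch into T a, F d  //  F a, T d.
              branch 1.2.2.1 (add T a, F d):
                × closes — contains both a and \lnot a.
              branch 1.2.2.2 (add F a, T d):
                × closes — contains both d and \lnot d.
  branch 2 (add T (c \to d)):
    T (a \leftrightarrow d): β-rule — branch into T a, T d  //  F a, F d.
      branch 2.1 (add T a, T d):
        × closes — contains both d and \lnot d.
      branch 2.2 (add F a, F d):
        T (c \to d): β-rule — branch into F c  //  T d.
          branch 2.2.1 (add F c):
            × closes — contains both c and \lnot c.
          branch 2.2.2 (add T d):
            × closes — contains both d and \lnot d.
All 7 branches close.
Every branch closed; the formula is unsatisfiable.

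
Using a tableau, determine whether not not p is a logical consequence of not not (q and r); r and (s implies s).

Initial set: {T not not (q and r); T (r and (s implies s)); F not not p}.
T not not (q and r): drop double negation, giving T (q and r).
T (r and (s implies s)): α-rule — add T r, T (s implies s).
F not not p: drop double negation, giving F p.
T (q and r): α-rule — add T q, T r.
T (s implies s): β-rule — branch into F s  //  T s.
  branch 1 (add F s):
    ○ open, literals {p=F, q=T, r=T, s=F}.
  branch 2 (add T s):
    ○ open, literals {p=F, q=T, r=T, s=T}.
0 branches closed, 2 open.
An open branch gives a countermodel: p=F, q=T, r=T, s=F (unmentioned atoms arbitrary); the premises hold there but the conclusion fails.

No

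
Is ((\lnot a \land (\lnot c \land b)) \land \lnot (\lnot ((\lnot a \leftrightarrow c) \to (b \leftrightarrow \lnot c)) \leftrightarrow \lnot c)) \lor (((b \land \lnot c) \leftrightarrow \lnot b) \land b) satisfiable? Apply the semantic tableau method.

Satisfiable

Initial set: {(((\lnot a \land (\lnot c \land b)) \land \lnot (\lnot ((\lnot a \leftrightarrow c) \to (b \leftrightarrow \lnot c)) \leftrightarrow \lnot c)) \lor (((b \land \lnot c) \leftrightarrow \lnot b) \land b))}.
(((\lnot a \land (\lnot c \land b)) \land \lnot (\lnot ((\lnot a \leftrightarrow c) \to (b \leftrightarrow \lnot c)) \leftrightarrow \lnot c)) \lor (((b \land \lnot c) \leftrightarrow \lnot b) \land b)): β-rule — branch into ((\lnot a \land (\lnot c \land b)) \land \lnot (\lnot ((\lnot a \leftrightarrow c) \to (b \leftrightarrow \lnot c)) \leftrightarrow \lnot c))  //  (((b \land \lnot c) \leftrightarrow \lnot b) \land b).
  branch 1 (add ((\lnot a \land (\lnot c \land b)) \land \lnot (\lnot ((\lnot a \leftrightarrow c) \to (b \leftrightarrow \lnot c)) \leftrightarrow \lnot c))):
    ((\lnot a \land (\lnot c \land b)) \land \lnot (\lnot ((\lnot a \leftrightarrow c) \to (b \leftrightarrow \lnot c)) \leftrightarrow \lnot c)): α-rule — add (\lnot a \land (\lnot c \land b)), \lnot (\lnot ((\lnot a \leftrightarrow c) \to (b \leftrightarrow \lnot c)) \leftrightarrow \lnot c).
    (\lnot a \land (\lnot c \land b)): α-rule — add \lnot a, (\lnot c \land b).
    (\lnot c \land b): α-rule — add \lnot c, b.
    \lnot (\lnot ((\lnot a \leftrightarrow c) \to (b \leftrightarrow \lnot c)) \leftrightarrow \lnot c): β-rule — branch into \lnot ((\lnot a \leftrightarrow c) \to (b \leftrightarrow \lnot c)), \lnot \lnot c  //  \lnot \lnot ((\lnot a \leftrightarrow c) \to (b \leftrightarrow \lnot c)), \lnot c.
      branch 1.1 (add \lnot ((\lnot a \leftrightarrow c) \to (b \leftrightarrow \lnot c)), \lnot \lnot c):
        × closes — contains both c and \lnot c.
      branch 1.2 (add \lnot \lnot ((\lnot a \leftrightarrow c) \to (b \leftrightarrow \lnot c)), \lnot c):
        \lnot \lnot ((\lnot a \leftrightarrow c) \to (b \leftrightarrow \lnot c)): β-rule — branch into \lnot (\lnot a \leftrightarrow c)  //  (b \leftrightarrow \lnot c).
          branch 1.2.1 (add \lnot (\lnot a \leftrightarrow c)):
            \lnot (\lnot a \leftrightarrow c): β-rule — branch into \lnot a, \lnot c  //  \lnot \lnot a, c.
              branch 1.2.1.1 (add \lnot a, \lnot c):
                ○ open, literals {a=0, b=1, c=0}.
              branch 1.2.1.2 (add \lnot \lnot a, c):
                × closes — contains both a and \lnot a.
          branch 1.2.2 (add (b \leftrightarrow \lnot c)):
            (b \leftrightarrow \lnot c): β-rule — branch into b, \lnot c  //  \lnot b, \lnot \lnot c.
              branch 1.2.2.1 (add b, \lnot c):
                ○ open, literals {a=0, b=1, c=0}.
              branch 1.2.2.2 (add \lnot b, \lnot \lnot c):
                × closes — contains both b and \lnot b.
  branch 2 (add (((b \land \lnot c) \leftrightarrow \lnot b) \land b)):
    (((b \land \lnot c) \leftrightarrow \lnot b) \land b): α-rule — add ((b \land \lnot c) \leftrightarrow \lnot b), b.
    ((b \land \lnot c) \leftrightarrow \lnot b): β-rule — branch into (b \land \lnot c), \lnot b  //  \lnot (b \land \lnot c), \lnot \lnot b.
      branch 2.1 (add (b \land \lnot c), \lnot b):
        × closes — contains both b and \lnot b.
      branch 2.2 (add \lnot (b \land \lnot c), \lnot \lnot b):
        \lnot (b \land \lnot c): β-rule — branch into \lnot b  //  \lnot \lnot c.
          branch 2.2.1 (add \lnot b):
            × closes — contains both b and \lnot b.
          branch 2.2.2 (add \lnot \lnot c):
            ○ open, literals {b=1, c=1}.
5 branches closed, 3 open.
An open branch gives a satisfying assignment: a=0, b=1, c=0.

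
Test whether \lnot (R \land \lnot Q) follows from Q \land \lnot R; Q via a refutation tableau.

Initial set: {(Q \land \lnot R); Q; \lnot \lnot (R \land \lnot Q)}.
(Q \land \lnot R): α-rule — add Q, \lnot R.
\lnot \lnot (R \land \lnot Q): α-rule — add R, \lnot Q.
× closes — contains both R and \lnot R.
All 1 branch closes.
Every branch closed, so the premises entail the conclusion.

Yes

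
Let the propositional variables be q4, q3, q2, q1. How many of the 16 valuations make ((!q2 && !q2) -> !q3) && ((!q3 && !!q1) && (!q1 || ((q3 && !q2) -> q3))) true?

4

Initial set: {(((!q2 && !q2) -> !q3) && ((!q3 && !!q1) && (!q1 || ((q3 && !q2) -> q3))))}.
(((!q2 && !q2) -> !q3) && ((!q3 && !!q1) && (!q1 || ((q3 && !q2) -> q3)))): α-rule — add ((!q2 && !q2) -> !q3), ((!q3 && !!q1) && (!q1 || ((q3 && !q2) -> q3))).
((!q3 && !!q1) && (!q1 || ((q3 && !q2) -> q3))): α-rule — add (!q3 && !!q1), (!q1 || ((q3 && !q2) -> q3)).
(!q3 && !!q1): α-rule — add !q3, !!q1.
!!q1: drop double negation, giving q1.
((!q2 && !q2) -> !q3): β-rule — branch into !(!q2 && !q2)  //  !q3.
  branch 1 (add !(!q2 && !q2)):
    (!q1 || ((q3 && !q2) -> q3)): β-rule — branch into !q1  //  ((q3 && !q2) -> q3).
      branch 1.1 (add !q1):
        × closes — contains both q1 and !q1.
      branch 1.2 (add ((q3 && !q2) -> q3)):
        !(!q2 && !q2): β-rule — branch into !!q2  //  !!q2.
          branch 1.2.1 (add !!q2):
            ((q3 && !q2) -> q3): β-rule — branch into !(q3 && !q2)  //  q3.
              branch 1.2.1.1 (add !(q3 && !q2)):
                !(q3 && !q2): β-rule — branch into !q3  //  !!q2.
                  branch 1.2.1.1.1 (add !q3):
                    ○ open, literals {q1=true, q2=true, q3=false}.
                  branch 1.2.1.1.2 (add !!q2):
                    ○ open, literals {q1=true, q2=true, q3=false}.
              branch 1.2.1.2 (add q3):
                × closes — contains both q3 and !q3.
          branch 1.2.2 (add !!q2):
            ((q3 && !q2) -> q3): β-rule — branch into !(q3 && !q2)  //  q3.
              branch 1.2.2.1 (add !(q3 && !q2)):
                !(q3 && !q2): β-rule — branch into !q3  //  !!q2.
                  branch 1.2.2.1.1 (add !q3):
                    ○ open, literals {q1=true, q2=true, q3=false}.
                  branch 1.2.2.1.2 (add !!q2):
                    ○ open, literals {q1=true, q2=true, q3=false}.
              branch 1.2.2.2 (add q3):
                × closes — contains both q3 and !q3.
  branch 2 (add !q3):
    (!q1 || ((q3 && !q2) -> q3)): β-rule — branch into !q1  //  ((q3 && !q2) -> q3).
      branch 2.1 (add !q1):
        × closes — contains both q1 and !q1.
      branch 2.2 (add ((q3 && !q2) -> q3)):
        ((q3 && !q2) -> q3): β-rule — branch into !(q3 && !q2)  //  q3.
          branch 2.2.1 (add !(q3 && !q2)):
            !(q3 && !q2): β-rule — branch into !q3  //  !!q2.
              branch 2.2.1.1 (add !q3):
                ○ open, literals {q1=true, q3=false}.
              branch 2.2.1.2 (add !!q2):
                ○ open, literals {q1=true, q2=true, q3=false}.
          branch 2.2.2 (add q3):
            × closes — contains both q3 and !q3.
5 branches closed, 6 open.
Each open branch fixes some atoms; the unmentioned ones are free. Counting distinct full assignments: branch {q1=true, q2=true, q3=false} (q4) contributes 2 new; branch {q1=true, q2=true, q3=false} (q4) contributes 0 new; branch {q1=true, q2=true, q3=false} (q4) contributes 0 new; branch {q1=true, q2=true, q3=false} (q4) contributes 0 new; branch {q1=true, q3=false} (q4, q2) contributes 2 new; branch {q1=true, q2=true, q3=false} (q4) contributes 0 new. Total: 4.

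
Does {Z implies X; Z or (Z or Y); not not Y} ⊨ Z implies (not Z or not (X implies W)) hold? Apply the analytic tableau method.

No

Initial set: {(Z implies X); (Z or (Z or Y)); not not Y; not (Z implies (not Z or not (X implies W)))}.
not not Y: drop double negation, giving Y.
not (Z implies (not Z or not (X implies W))): α-rule — add Z, not (not Z or not (X implies W)).
not (not Z or not (X implies W)): α-rule — add not not Z, not not (X implies W).
(Z implies X): β-rule — branch into not Z  //  X.
  branch 1 (add not Z):
    × closes — contains both Z and not Z.
  branch 2 (add X):
    (Z or (Z or Y)): β-rule — branch into Z  //  (Z or Y).
      branch 2.1 (add Z):
        not not (X implies W): β-rule — branch into not X  //  W.
          branch 2.1.1 (add not X):
            × closes — contains both X and not X.
          branch 2.1.2 (add W):
            ○ open, literals {W=T, X=T, Y=T, Z=T}.
      branch 2.2 (add (Z or Y)):
        not not (X implies W): β-rule — branch into not X  //  W.
          branch 2.2.1 (add not X):
            × closes — contains both X and not X.
          branch 2.2.2 (add W):
            (Z or Y): β-rule — branch into Z  //  Y.
              branch 2.2.2.1 (add Z):
                ○ open, literals {W=T, X=T, Y=T, Z=T}.
              branch 2.2.2.2 (add Y):
                ○ open, literals {W=T, X=T, Y=T, Z=T}.
3 branches closed, 3 open.
An open branch gives a countermodel: W=T, X=T, Y=T, Z=T (unmentioned atoms arbitrary); the premises hold there but the conclusion fails.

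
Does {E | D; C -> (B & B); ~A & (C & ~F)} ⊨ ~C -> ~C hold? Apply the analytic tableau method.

Yes

Initial set: {(E | D); (C -> (B & B)); (~A & (C & ~F)); ~(~C -> ~C)}.
(~A & (C & ~F)): α-rule — add ~A, (C & ~F).
~(~C -> ~C): α-rule — add ~C, ~~C.
× closes — contains both C and ~C.
All 1 branch closes.
Every branch closed, so the premises entail the conclusion.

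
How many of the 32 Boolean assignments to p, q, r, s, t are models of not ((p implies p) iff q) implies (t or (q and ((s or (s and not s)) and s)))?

24

Initial set: {(not ((p implies p) iff q) implies (t or (q and ((s or (s and not s)) and s))))}.
(not ((p implies p) iff q) implies (t or (q and ((s or (s and not s)) and s)))): β-rule — branch into not not ((p implies p) iff q)  //  (t or (q and ((s or (s and not s)) and s))).
  branch 1 (add not not ((p implies p) iff q)):
    not not ((p implies p) iff q): β-rule — branch into (p implies p), q  //  not (p implies p), not q.
      branch 1.1 (add (p implies p), q):
        (p implies p): β-rule — branch into not p  //  p.
          branch 1.1.1 (add not p):
            ○ open, literals {p=0, q=1}.
          branch 1.1.2 (add p):
            ○ open, literals {p=1, q=1}.
      branch 1.2 (add not (p implies p), not q):
        not (p implies p): α-rule — add p, not p.
        × closes — contains both p and not p.
  branch 2 (add (t or (q and ((s or (s and not s)) and s)))):
    (t or (q and ((s or (s and not s)) and s))): β-rule — branch into t  //  (q and ((s or (s and not s)) and s)).
      branch 2.1 (add t):
        ○ open, literals {t=1}.
      branch 2.2 (add (q and ((s or (s and not s)) and s))):
        (q and ((s or (s and not s)) and s)): α-rule — add q, ((s or (s and not s)) and s).
        ((s or (s and not s)) and s): α-rule — add (s or (s and not s)), s.
        (s or (s and not s)): β-rule — branch into s  //  (s and not s).
          branch 2.2.1 (add s):
            ○ open, literals {q=1, s=1}.
          branch 2.2.2 (add (s and not s)):
            (s and not s): α-rule — add s, not s.
            × closes — contains both s and not s.
2 branches closed, 4 open.
Each open branch fixes some atoms; the unmentioned ones are free. Counting distinct full assignments: branch {p=0, q=1} (r, s, t) contributes 8 new; branch {p=1, q=1} (r, s, t) contributes 8 new; branch {t=1} (p, q, r, s) contributes 8 new; branch {q=1, s=1} (p, r, t) contributes 0 new. Total: 24.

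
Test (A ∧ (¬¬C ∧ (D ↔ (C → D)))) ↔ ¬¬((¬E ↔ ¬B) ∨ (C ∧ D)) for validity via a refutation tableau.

Not valid

Assume the negation and expand:
Initial set: {F ((A ∧ (¬¬C ∧ (D ↔ (C → D)))) ↔ ¬¬((¬E ↔ ¬B) ∨ (C ∧ D)))}.
F ((A ∧ (¬¬C ∧ (D ↔ (C → D)))) ↔ ¬¬((¬E ↔ ¬B) ∨ (C ∧ D))): β-rule — branch into T (A ∧ (¬¬C ∧ (D ↔ (C → D)))), F ¬¬((¬E ↔ ¬B) ∨ (C ∧ D))  //  F (A ∧ (¬¬C ∧ (D ↔ (C → D)))), T ¬¬((¬E ↔ ¬B) ∨ (C ∧ D)).
  branch 1 (add T (A ∧ (¬¬C ∧ (D ↔ (C → D)))), F ¬¬((¬E ↔ ¬B) ∨ (C ∧ D))):
    T (A ∧ (¬¬C ∧ (D ↔ (C → D)))): α-rule — add T A, T (¬¬C ∧ (D ↔ (C → D))).
    F ¬¬((¬E ↔ ¬B) ∨ (C ∧ D)): drop double negation, giving F ((¬E ↔ ¬B) ∨ (C ∧ D)).
    T (¬¬C ∧ (D ↔ (C → D))): α-rule — add T ¬¬C, T (D ↔ (C → D)).
    F ((¬E ↔ ¬B) ∨ (C ∧ D)): α-rule — add F (¬E ↔ ¬B), F (C ∧ D).
    T ¬¬C: drop double negation, giving T C.
    T (D ↔ (C → D)): β-rule — branch into T D, T (C → D)  //  F D, F (C → D).
      branch 1.1 (add T D, T (C → D)):
        F (¬E ↔ ¬B): β-rule — branch into T ¬E, F ¬B  //  F ¬E, T ¬B.
          branch 1.1.1 (add T ¬E, F ¬B):
            F (C ∧ D): β-rule — branch into F C  //  F D.
              branch 1.1.1.1 (add F C):
                × closes — contains both C and ¬C.
              branch 1.1.1.2 (add F D):
                × closes — contains both D and ¬D.
          branch 1.1.2 (add F ¬E, T ¬B):
            F (C ∧ D): β-rule — branch into F C  //  F D.
              branch 1.1.2.1 (add F C):
                × closes — contains both C and ¬C.
              branch 1.1.2.2 (add F D):
                × closes — contains both D and ¬D.
      branch 1.2 (add F D, F (C → D)):
        F (C → D): α-rule — add T C, F D.
        F (¬E ↔ ¬B): β-rule — branch into T ¬E, F ¬B  //  F ¬E, T ¬B.
          branch 1.2.1 (add T ¬E, F ¬B):
            F (C ∧ D): β-rule — branch into F C  //  F D.
              branch 1.2.1.1 (add F C):
                × closes — contains both C and ¬C.
              branch 1.2.1.2 (add F D):
                ○ open, literals {A=T, B=T, C=T, D=F, E=F}.
          branch 1.2.2 (add F ¬E, T ¬B):
            F (C ∧ D): β-rule — branch into F C  //  F D.
              branch 1.2.2.1 (add F C):
                × closes — contains both C and ¬C.
              branch 1.2.2.2 (add F D):
                ○ open, literals {A=T, B=F, C=T, D=F, E=T}.
  branch 2 (add F (A ∧ (¬¬C ∧ (D ↔ (C → D)))), T ¬¬((¬E ↔ ¬B) ∨ (C ∧ D))):
    T ¬¬((¬E ↔ ¬B) ∨ (C ∧ D)): drop double negation, giving T ((¬E ↔ ¬B) ∨ (C ∧ D)).
    F (A ∧ (¬¬C ∧ (D ↔ (C → D)))): β-rule — branch into F A  //  F (¬¬C ∧ (D ↔ (C → D))).
      branch 2.1 (add F A):
        T ((¬E ↔ ¬B) ∨ (C ∧ D)): β-rule — branch into T (¬E ↔ ¬B)  //  T (C ∧ D).
          branch 2.1.1 (add T (¬E ↔ ¬B)):
            T (¬E ↔ ¬B): β-rule — branch into T ¬E, T ¬B  //  F ¬E, F ¬B.
              branch 2.1.1.1 (add T ¬E, T ¬B):
                ○ open, literals {A=F, B=F, E=F}.
              branch 2.1.1.2 (add F ¬E, F ¬B):
                ○ open, literals {A=F, B=T, E=T}.
          branch 2.1.2 (add T (C ∧ D)):
            T (C ∧ D): α-rule — add T C, T D.
            ○ open, literals {A=F, C=T, D=T}.
      branch 2.2 (add F (¬¬C ∧ (D ↔ (C → D)))):
        T ((¬E ↔ ¬B) ∨ (C ∧ D)): β-rule — branch into T (¬E ↔ ¬B)  //  T (C ∧ D).
          branch 2.2.1 (add T (¬E ↔ ¬B)):
            F (¬¬C ∧ (D ↔ (C → D))): β-rule — branch into F ¬¬C  //  F (D ↔ (C → D)).
              branch 2.2.1.1 (add F ¬¬C):
                F ¬¬C: drop double negation, giving F C.
                T (¬E ↔ ¬B): β-rule — branch into T ¬E, T ¬B  //  F ¬E, F ¬B.
                  branch 2.2.1.1.1 (add T ¬E, T ¬B):
                    ○ open, literals {B=F, C=F, E=F}.
                  branch 2.2.1.1.2 (add F ¬E, F ¬B):
                    ○ open, literals {B=T, C=F, E=T}.
              branch 2.2.1.2 (add F (D ↔ (C → D))):
                T (¬E ↔ ¬B): β-rule — branch into T ¬E, T ¬B  //  F ¬E, F ¬B.
                  branch 2.2.1.2.1 (add T ¬E, T ¬B):
                    F (D ↔ (C → D)): β-rule — branch into T D, F (C → D)  //  F D, T (C → D).
                      branch 2.2.1.2.1.1 (add T D, F (C → D)):
                        F (C → D): α-rule — add T C, F D.
                        × closes — contains both D and ¬D.
                      branch 2.2.1.2.1.2 (add F D, T (C → D)):
                        T (C → D): β-rule — branch into F C  //  T D.
                          branch 2.2.1.2.1.2.1 (add F C):
                            ○ open, literals {B=F, C=F, D=F, E=F}.
                          branch 2.2.1.2.1.2.2 (add T D):
                            × closes — contains both D and ¬D.
                  branch 2.2.1.2.2 (add F ¬E, F ¬B):
                    F (D ↔ (C → D)): β-rule — branch into T D, F (C → D)  //  F D, T (C → D).
                      branch 2.2.1.2.2.1 (add T D, F (C → D)):
                        F (C → D): α-rule — add T C, F D.
                        × closes — contains both D and ¬D.
                      branch 2.2.1.2.2.2 (add F D, T (C → D)):
                        T (C → D): β-rule — branch into F C  //  T D.
                          branch 2.2.1.2.2.2.1 (add F C):
                            ○ open, literals {B=T, C=F, D=F, E=T}.
                          branch 2.2.1.2.2.2.2 (add T D):
                            × closes — contains both D and ¬D.
          branch 2.2.2 (add T (C ∧ D)):
            T (C ∧ D): α-rule — add T C, T D.
            F (¬¬C ∧ (D ↔ (C → D))): β-rule — branch into F ¬¬C  //  F (D ↔ (C → D)).
              branch 2.2.2.1 (add F ¬¬C):
                F ¬¬C: drop double negation, giving F C.
                × closes — contains both C and ¬C.
              branch 2.2.2.2 (add F (D ↔ (C → D))):
                F (D ↔ (C → D)): β-rule — branch into T D, F (C → D)  //  F D, T (C → D).
                  branch 2.2.2.2.1 (add T D, F (C → D)):
                    F (C → D): α-rule — add T C, F D.
                    × closes — contains both D and ¬D.
                  branch 2.2.2.2.2 (add F D, T (C → D)):
                    × closes — contains both D and ¬D.
13 branches closed, 9 open.
An open branch gives a countermodel: A=T, B=T, C=T, D=F, E=F (unmentioned atoms arbitrary); under it the original formula is false.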